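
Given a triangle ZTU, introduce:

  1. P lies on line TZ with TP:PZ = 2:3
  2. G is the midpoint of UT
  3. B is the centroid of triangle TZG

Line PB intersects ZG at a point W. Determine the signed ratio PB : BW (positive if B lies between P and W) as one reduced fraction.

Assign Z = (0, 0), T = (1, 0), U = (0, 1) — the answer is frame-independent, so this choice is without loss of generality.
1. P lies on line TZ with TP:PZ = 2:3 ⇒ P = (3/5, 0)
2. G is the midpoint of UT ⇒ G = (1/2, 1/2)
3. B is the centroid of triangle TZG ⇒ B = (1/2, 1/6)
line PB meets ZG at W = (3/8, 3/8)
B = P + t·(W−P) with t = 4/9, so PB:BW = 4/9:5/9

PB:BW = 4/5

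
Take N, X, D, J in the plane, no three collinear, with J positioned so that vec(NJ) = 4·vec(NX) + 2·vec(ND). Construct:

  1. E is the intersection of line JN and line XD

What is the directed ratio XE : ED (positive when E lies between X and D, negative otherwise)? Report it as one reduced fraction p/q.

XE:ED = 1/2

Work in coordinates with N = (0, 0), X = (1, 0), D = (0, 1), J = (4, 2).
1. E is the intersection of line JN and line XD ⇒ E = (2/3, 1/3)
E = X + t·(D−X) with t = 1/3, so XE:ED = t:(1−t) = 1/3:2/3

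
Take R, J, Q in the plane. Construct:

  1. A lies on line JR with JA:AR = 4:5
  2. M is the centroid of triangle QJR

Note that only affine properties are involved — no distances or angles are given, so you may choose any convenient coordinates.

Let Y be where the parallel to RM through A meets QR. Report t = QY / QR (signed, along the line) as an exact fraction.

Choose coordinates R = (0, 0), J = (1, 0), Q = (0, 1).
1. A lies on line JR with JA:AR = 4:5 ⇒ A = (5/9, 0)
2. M is the centroid of triangle QJR ⇒ M = (1/3, 1/3)
through A parallel to RM: direction (1/3, 1/3); meets QR at Y = (0, -5/9)
Y = Q + t·(R−Q) with t = 14/9

t = 14/9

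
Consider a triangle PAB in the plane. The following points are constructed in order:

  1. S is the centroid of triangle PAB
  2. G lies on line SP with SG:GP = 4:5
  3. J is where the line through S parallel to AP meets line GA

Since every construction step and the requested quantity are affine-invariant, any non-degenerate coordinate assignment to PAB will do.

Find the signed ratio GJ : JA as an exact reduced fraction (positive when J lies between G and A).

Assign P = (0, 0), A = (1, 0), B = (0, 1) — the answer is frame-independent, so this choice is without loss of generality.
1. S is the centroid of triangle PAB ⇒ S = (1/3, 1/3)
2. G lies on line SP with SG:GP = 4:5 ⇒ G = (5/27, 5/27)
3. J is where the line through S parallel to AP meets line GA ⇒ J = (-7/15, 1/3)
J = G + t·(A−G) with t = -4/5, so GJ:JA = t:(1−t) = -4/5:9/5

GJ:JA = -4/9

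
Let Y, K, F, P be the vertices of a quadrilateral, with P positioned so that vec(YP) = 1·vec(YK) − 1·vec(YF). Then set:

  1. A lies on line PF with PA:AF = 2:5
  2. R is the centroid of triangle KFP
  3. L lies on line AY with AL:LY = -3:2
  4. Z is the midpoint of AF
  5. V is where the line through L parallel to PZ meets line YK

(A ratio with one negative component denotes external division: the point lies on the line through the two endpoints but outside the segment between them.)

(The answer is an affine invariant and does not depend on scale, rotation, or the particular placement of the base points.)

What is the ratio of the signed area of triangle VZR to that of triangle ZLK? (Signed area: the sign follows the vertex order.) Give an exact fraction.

Work in coordinates with Y = (0, 0), K = (1, 0), F = (0, 1), P = (1, -1).
1. A lies on line PF with PA:AF = 2:5 ⇒ A = (5/7, -3/7)
2. R is the centroid of triangle KFP ⇒ R = (2/3, 0)
3. L lies on line AY with AL:LY = -3:2 ⇒ L = (-10/7, 6/7)
4. Z is the midpoint of AF ⇒ Z = (5/14, 2/7)
5. V is where the line through L parallel to PZ meets line YK ⇒ V = (-1, 0)
2·[VZR] = -10/21, 2·[ZLK] = 1/7
[VZR]:[ZLK] = -10/21:1/7 = -10/3

[VZR]:[ZLK] = -10/3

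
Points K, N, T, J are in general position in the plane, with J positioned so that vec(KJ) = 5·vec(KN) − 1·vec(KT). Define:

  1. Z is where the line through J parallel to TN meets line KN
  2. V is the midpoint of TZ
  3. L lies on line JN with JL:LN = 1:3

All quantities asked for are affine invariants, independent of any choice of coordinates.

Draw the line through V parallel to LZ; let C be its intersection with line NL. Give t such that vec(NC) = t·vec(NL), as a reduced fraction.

Work in coordinates with K = (0, 0), N = (1, 0), T = (0, 1), J = (5, -1).
1. Z is where the line through J parallel to TN meets line KN ⇒ Z = (4, 0)
2. V is the midpoint of TZ ⇒ V = (2, 1/2)
3. L lies on line JN with JL:LN = 1:3 ⇒ L = (4, -3/4)
through V parallel to LZ: direction (0, 3/4); meets NL at C = (2, -1/4)
C = N + t·(L−N) with t = 1/3

t = 1/3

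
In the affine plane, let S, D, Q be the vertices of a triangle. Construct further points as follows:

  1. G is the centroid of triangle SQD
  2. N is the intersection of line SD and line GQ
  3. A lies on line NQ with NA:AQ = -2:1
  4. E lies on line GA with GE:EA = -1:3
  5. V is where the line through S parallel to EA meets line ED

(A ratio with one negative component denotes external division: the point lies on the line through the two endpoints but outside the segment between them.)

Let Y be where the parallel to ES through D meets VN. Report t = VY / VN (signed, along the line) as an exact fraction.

Set S = (0, 0), D = (1, 0), Q = (0, 1); any affine frame gives the same invariant.
1. G is the centroid of triangle SQD ⇒ G = (1/3, 1/3)
2. N is the intersection of line SD and line GQ ⇒ N = (1/2, 0)
3. A lies on line NQ with NA:AQ = -2:1 ⇒ A = (-1/2, 2)
4. E lies on line GA with GE:EA = -1:3 ⇒ E = (3/4, -1/2)
5. V is where the line through S parallel to EA meets line ED ⇒ V = (1/2, -1)
through D parallel to ES: direction (-3/4, 1/2); meets VN at Y = (1/2, 1/3)
Y = V + t·(N−V) with t = 4/3

t = 4/3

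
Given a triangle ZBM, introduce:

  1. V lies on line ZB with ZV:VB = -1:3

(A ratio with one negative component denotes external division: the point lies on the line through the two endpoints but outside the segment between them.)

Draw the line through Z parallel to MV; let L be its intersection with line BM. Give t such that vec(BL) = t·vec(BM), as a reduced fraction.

t = 2/3

Set Z = (0, 0), B = (1, 0), M = (0, 1); any affine frame gives the same invariant.
1. V lies on line ZB with ZV:VB = -1:3 ⇒ V = (-1/2, 0)
through Z parallel to MV: direction (-1/2, -1); meets BM at L = (1/3, 2/3)
L = B + t·(M−B) with t = 2/3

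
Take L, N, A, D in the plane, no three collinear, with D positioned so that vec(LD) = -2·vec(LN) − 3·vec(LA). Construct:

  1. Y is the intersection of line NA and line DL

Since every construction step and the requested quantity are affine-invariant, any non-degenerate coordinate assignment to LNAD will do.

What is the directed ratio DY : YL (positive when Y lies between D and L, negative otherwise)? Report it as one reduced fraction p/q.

Set L = (0, 0), N = (1, 0), A = (0, 1), D = (-2, -3); any affine frame gives the same invariant.
1. Y is the intersection of line NA and line DL ⇒ Y = (2/5, 3/5)
Y = D + t·(L−D) with t = 6/5, so DY:YL = t:(1−t) = 6/5:-1/5

DY:YL = -6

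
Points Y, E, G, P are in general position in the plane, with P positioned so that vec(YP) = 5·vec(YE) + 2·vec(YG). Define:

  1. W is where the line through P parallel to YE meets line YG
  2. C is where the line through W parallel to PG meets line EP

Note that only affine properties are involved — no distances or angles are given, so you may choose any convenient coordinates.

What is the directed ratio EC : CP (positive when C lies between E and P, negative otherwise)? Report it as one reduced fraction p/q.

Assign Y = (0, 0), E = (1, 0), G = (0, 1), P = (5, 2) — the answer is frame-independent, so this choice is without loss of generality.
1. W is where the line through P parallel to YE meets line YG ⇒ W = (0, 2)
2. C is where the line through W parallel to PG meets line EP ⇒ C = (25/3, 11/3)
C = E + t·(P−E) with t = 11/6, so EC:CP = t:(1−t) = 11/6:-5/6

EC:CP = -11/5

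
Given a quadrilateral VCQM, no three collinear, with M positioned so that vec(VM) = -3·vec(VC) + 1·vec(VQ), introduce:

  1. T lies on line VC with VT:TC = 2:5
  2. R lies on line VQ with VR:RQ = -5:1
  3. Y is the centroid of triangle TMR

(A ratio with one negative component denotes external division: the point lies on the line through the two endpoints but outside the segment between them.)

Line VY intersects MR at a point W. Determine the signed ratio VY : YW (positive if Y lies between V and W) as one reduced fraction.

Set V = (0, 0), C = (1, 0), Q = (0, 1), M = (-3, 1); any affine frame gives the same invariant.
1. T lies on line VC with VT:TC = 2:5 ⇒ T = (2/7, 0)
2. R lies on line VQ with VR:RQ = -5:1 ⇒ R = (0, 5/4)
3. Y is the centroid of triangle TMR ⇒ Y = (-19/21, 3/4)
line VY meets MR at W = (-285/208, 945/832)
Y = V + t·(W−V) with t = 208/315, so VY:YW = 208/315:107/315

VY:YW = 208/107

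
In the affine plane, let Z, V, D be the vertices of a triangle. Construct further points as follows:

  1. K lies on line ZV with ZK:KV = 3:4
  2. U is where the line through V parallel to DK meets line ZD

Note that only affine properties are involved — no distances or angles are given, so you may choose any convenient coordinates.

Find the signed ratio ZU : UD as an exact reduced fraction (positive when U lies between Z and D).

Work in coordinates with Z = (0, 0), V = (1, 0), D = (0, 1).
1. K lies on line ZV with ZK:KV = 3:4 ⇒ K = (3/7, 0)
2. U is where the line through V parallel to DK meets line ZD ⇒ U = (0, 7/3)
U = Z + t·(D−Z) with t = 7/3, so ZU:UD = t:(1−t) = 7/3:-4/3

ZU:UD = -7/4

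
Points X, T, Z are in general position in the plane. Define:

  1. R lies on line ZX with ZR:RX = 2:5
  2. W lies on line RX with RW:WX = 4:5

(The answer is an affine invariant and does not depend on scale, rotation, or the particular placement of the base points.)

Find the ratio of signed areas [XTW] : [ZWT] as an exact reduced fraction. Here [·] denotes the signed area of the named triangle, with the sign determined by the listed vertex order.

[XTW]:[ZWT] = 25/38

Set X = (0, 0), T = (1, 0), Z = (0, 1); any affine frame gives the same invariant.
1. R lies on line ZX with ZR:RX = 2:5 ⇒ R = (0, 5/7)
2. W lies on line RX with RW:WX = 4:5 ⇒ W = (0, 25/63)
2·[XTW] = 25/63, 2·[ZWT] = 38/63
[XTW]:[ZWT] = 25/63:38/63 = 25/38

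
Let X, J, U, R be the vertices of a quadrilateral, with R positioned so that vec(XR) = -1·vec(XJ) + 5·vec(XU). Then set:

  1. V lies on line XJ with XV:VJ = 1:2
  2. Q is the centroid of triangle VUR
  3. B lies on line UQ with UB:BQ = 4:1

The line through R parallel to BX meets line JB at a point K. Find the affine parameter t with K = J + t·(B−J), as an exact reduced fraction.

t = 122/81

Set X = (0, 0), J = (1, 0), U = (0, 1), R = (-1, 5); any affine frame gives the same invariant.
1. V lies on line XJ with XV:VJ = 1:2 ⇒ V = (1/3, 0)
2. Q is the centroid of triangle VUR ⇒ Q = (-2/9, 2)
3. B lies on line UQ with UB:BQ = 4:1 ⇒ B = (-8/45, 9/5)
through R parallel to BX: direction (8/45, -9/5); meets JB at K = (-2821/3645, 122/45)
K = J + t·(B−J) with t = 122/81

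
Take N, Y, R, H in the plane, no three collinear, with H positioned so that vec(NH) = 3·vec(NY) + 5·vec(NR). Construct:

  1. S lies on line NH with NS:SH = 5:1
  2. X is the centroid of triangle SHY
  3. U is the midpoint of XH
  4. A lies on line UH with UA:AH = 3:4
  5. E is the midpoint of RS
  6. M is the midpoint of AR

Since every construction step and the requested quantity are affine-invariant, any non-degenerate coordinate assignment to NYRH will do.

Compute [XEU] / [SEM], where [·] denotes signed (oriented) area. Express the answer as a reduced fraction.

Work in coordinates with N = (0, 0), Y = (1, 0), R = (0, 1), H = (3, 5).
1. S lies on line NH with NS:SH = 5:1 ⇒ S = (5/2, 25/6)
2. X is the centroid of triangle SHY ⇒ X = (13/6, 55/18)
3. U is the midpoint of XH ⇒ U = (31/12, 145/36)
4. A lies on line UH with UA:AH = 3:4 ⇒ A = (58/21, 40/9)
5. E is the midpoint of RS ⇒ E = (5/4, 31/12)
6. M is the midpoint of AR ⇒ M = (29/21, 49/18)
2·[XEU] = -25/36, 2·[SEM] = 17/504
[XEU]:[SEM] = -25/36:17/504 = -350/17

[XEU]:[SEM] = -350/17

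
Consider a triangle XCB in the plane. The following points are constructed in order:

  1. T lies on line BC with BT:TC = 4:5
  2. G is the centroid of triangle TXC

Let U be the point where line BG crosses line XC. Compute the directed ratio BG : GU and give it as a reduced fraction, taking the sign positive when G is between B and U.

BG:GU = 22/5

Work in coordinates with X = (0, 0), C = (1, 0), B = (0, 1).
1. T lies on line BC with BT:TC = 4:5 ⇒ T = (4/9, 5/9)
2. G is the centroid of triangle TXC ⇒ G = (13/27, 5/27)
line BG meets XC at U = (13/22, 0)
G = B + t·(U−B) with t = 22/27, so BG:GU = 22/27:5/27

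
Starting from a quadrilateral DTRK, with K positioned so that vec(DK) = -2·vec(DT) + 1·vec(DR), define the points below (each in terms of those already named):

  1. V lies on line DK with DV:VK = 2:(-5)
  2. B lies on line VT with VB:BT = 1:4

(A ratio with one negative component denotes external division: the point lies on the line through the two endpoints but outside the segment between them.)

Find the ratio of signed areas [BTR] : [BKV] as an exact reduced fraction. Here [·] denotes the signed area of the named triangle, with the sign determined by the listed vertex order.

Set D = (0, 0), T = (1, 0), R = (0, 1), K = (-2, 1); any affine frame gives the same invariant.
1. V lies on line DK with DV:VK = 2:(-5) ⇒ V = (4/3, -2/3)
2. B lies on line VT with VB:BT = 1:4 ⇒ B = (19/15, -8/15)
2·[BTR] = 4/15, 2·[BKV] = 1/3
[BTR]:[BKV] = 4/15:1/3 = 4/5

[BTR]:[BKV] = 4/5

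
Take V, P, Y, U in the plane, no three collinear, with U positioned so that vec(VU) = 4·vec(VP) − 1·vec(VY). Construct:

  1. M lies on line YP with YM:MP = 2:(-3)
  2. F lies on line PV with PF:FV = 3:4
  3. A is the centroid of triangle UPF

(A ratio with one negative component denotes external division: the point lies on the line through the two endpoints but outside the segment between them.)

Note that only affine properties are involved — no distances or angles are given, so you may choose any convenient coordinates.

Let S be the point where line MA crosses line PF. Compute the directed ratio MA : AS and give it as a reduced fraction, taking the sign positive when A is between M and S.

MA:AS = -10

Set V = (0, 0), P = (1, 0), Y = (0, 1), U = (4, -1); any affine frame gives the same invariant.
1. M lies on line YP with YM:MP = 2:(-3) ⇒ M = (-2, 3)
2. F lies on line PV with PF:FV = 3:4 ⇒ F = (4/7, 0)
3. A is the centroid of triangle UPF ⇒ A = (13/7, -1/3)
line MA meets PF at S = (103/70, 0)
A = M + t·(S−M) with t = 10/9, so MA:AS = 10/9:-1/9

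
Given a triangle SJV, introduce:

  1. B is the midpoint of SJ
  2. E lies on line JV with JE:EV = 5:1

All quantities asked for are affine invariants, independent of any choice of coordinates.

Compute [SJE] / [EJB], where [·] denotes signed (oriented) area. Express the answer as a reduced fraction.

Work in coordinates with S = (0, 0), J = (1, 0), V = (0, 1).
1. B is the midpoint of SJ ⇒ B = (1/2, 0)
2. E lies on line JV with JE:EV = 5:1 ⇒ E = (1/6, 5/6)
2·[SJE] = 5/6, 2·[EJB] = -5/12
[SJE]:[EJB] = 5/6:-5/12 = -2

[SJE]:[EJB] = -2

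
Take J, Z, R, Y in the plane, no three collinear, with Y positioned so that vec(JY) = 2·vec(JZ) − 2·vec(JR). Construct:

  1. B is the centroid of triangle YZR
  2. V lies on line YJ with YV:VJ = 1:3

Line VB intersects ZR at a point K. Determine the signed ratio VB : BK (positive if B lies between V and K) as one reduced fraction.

Assign J = (0, 0), Z = (1, 0), R = (0, 1), Y = (2, -2) — the answer is frame-independent, so this choice is without loss of generality.
1. B is the centroid of triangle YZR ⇒ B = (1, -1/3)
2. V lies on line YJ with YV:VJ = 1:3 ⇒ V = (3/2, -3/2)
line VB meets ZR at K = (3/4, 1/4)
B = V + t·(K−V) with t = 2/3, so VB:BK = 2/3:1/3

VB:BK = 2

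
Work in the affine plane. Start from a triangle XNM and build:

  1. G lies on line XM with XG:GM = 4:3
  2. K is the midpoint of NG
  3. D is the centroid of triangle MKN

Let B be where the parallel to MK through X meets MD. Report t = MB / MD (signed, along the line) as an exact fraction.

t = -7

Choose coordinates X = (0, 0), N = (1, 0), M = (0, 1).
1. G lies on line XM with XG:GM = 4:3 ⇒ G = (0, 4/7)
2. K is the midpoint of NG ⇒ K = (1/2, 2/7)
3. D is the centroid of triangle MKN ⇒ D = (1/2, 3/7)
through X parallel to MK: direction (1/2, -5/7); meets MD at B = (-7/2, 5)
B = M + t·(D−M) with t = -7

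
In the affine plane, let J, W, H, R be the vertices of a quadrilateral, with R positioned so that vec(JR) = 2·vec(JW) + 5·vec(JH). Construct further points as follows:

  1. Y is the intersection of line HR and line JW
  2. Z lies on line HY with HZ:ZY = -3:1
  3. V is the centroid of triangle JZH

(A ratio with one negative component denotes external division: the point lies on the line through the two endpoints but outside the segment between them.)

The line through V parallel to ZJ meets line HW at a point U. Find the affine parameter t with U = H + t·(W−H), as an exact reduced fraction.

t = 2/5

Work in coordinates with J = (0, 0), W = (1, 0), H = (0, 1), R = (2, 5).
1. Y is the intersection of line HR and line JW ⇒ Y = (-1/2, 0)
2. Z lies on line HY with HZ:ZY = -3:1 ⇒ Z = (-3/4, -1/2)
3. V is the centroid of triangle JZH ⇒ V = (-1/4, 1/6)
through V parallel to ZJ: direction (3/4, 1/2); meets HW at U = (2/5, 3/5)
U = H + t·(W−H) with t = 2/5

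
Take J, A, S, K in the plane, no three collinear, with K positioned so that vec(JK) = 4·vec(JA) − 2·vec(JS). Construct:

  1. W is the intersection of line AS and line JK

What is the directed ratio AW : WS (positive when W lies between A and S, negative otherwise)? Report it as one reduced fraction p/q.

AW:WS = -1/2

Choose coordinates J = (0, 0), A = (1, 0), S = (0, 1), K = (4, -2).
1. W is the intersection of line AS and line JK ⇒ W = (2, -1)
W = A + t·(S−A) with t = -1, so AW:WS = t:(1−t) = -1:2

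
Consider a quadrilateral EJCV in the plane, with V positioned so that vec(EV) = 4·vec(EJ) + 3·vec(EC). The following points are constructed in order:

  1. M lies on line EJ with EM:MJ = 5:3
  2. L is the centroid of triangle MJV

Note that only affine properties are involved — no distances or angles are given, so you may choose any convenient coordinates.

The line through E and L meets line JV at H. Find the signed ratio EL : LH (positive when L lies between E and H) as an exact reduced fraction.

EL:LH = 7

Assign E = (0, 0), J = (1, 0), C = (0, 1), V = (4, 3) — the answer is frame-independent, so this choice is without loss of generality.
1. M lies on line EJ with EM:MJ = 5:3 ⇒ M = (5/8, 0)
2. L is the centroid of triangle MJV ⇒ L = (15/8, 1)
line EL meets JV at H = (15/7, 8/7)
L = E + t·(H−E) with t = 7/8, so EL:LH = 7/8:1/8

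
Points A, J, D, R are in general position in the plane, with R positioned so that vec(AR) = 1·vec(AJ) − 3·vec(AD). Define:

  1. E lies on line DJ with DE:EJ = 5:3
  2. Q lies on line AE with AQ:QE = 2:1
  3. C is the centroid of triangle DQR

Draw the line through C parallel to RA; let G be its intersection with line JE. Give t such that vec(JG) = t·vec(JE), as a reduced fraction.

t = 26/9

Assign A = (0, 0), J = (1, 0), D = (0, 1), R = (1, -3) — the answer is frame-independent, so this choice is without loss of generality.
1. E lies on line DJ with DE:EJ = 5:3 ⇒ E = (5/8, 3/8)
2. Q lies on line AE with AQ:QE = 2:1 ⇒ Q = (5/12, 1/4)
3. C is the centroid of triangle DQR ⇒ C = (17/36, -7/12)
through C parallel to RA: direction (-1, 3); meets JE at G = (-1/12, 13/12)
G = J + t·(E−J) with t = 26/9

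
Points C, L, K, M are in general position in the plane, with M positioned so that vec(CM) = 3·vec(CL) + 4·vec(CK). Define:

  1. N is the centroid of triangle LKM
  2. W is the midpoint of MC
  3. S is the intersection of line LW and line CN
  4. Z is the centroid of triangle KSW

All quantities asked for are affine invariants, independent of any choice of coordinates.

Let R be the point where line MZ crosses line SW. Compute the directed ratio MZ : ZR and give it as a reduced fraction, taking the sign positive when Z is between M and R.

Choose coordinates C = (0, 0), L = (1, 0), K = (0, 1), M = (3, 4).
1. N is the centroid of triangle LKM ⇒ N = (4/3, 5/3)
2. W is the midpoint of MC ⇒ W = (3/2, 2)
3. S is the intersection of line LW and line CN ⇒ S = (16/11, 20/11)
4. Z is the centroid of triangle KSW ⇒ Z = (65/66, 53/33)
line MZ meets SW at R = (295/187, 432/187)
Z = M + t·(R−M) with t = 17/12, so MZ:ZR = 17/12:-5/12

MZ:ZR = -17/5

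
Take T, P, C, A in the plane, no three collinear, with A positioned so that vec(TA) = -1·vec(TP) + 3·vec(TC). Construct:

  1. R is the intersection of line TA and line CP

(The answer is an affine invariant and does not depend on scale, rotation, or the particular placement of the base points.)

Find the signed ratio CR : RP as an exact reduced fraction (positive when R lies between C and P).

CR:RP = -1/3

Assign T = (0, 0), P = (1, 0), C = (0, 1), A = (-1, 3) — the answer is frame-independent, so this choice is without loss of generality.
1. R is the intersection of line TA and line CP ⇒ R = (-1/2, 3/2)
R = C + t·(P−C) with t = -1/2, so CR:RP = t:(1−t) = -1/2:3/2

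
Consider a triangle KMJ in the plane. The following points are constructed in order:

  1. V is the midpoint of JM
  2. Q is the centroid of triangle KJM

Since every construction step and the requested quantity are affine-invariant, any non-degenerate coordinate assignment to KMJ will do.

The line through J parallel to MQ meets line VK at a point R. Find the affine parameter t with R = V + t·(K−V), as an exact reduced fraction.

Set K = (0, 0), M = (1, 0), J = (0, 1); any affine frame gives the same invariant.
1. V is the midpoint of JM ⇒ V = (1/2, 1/2)
2. Q is the centroid of triangle KJM ⇒ Q = (1/3, 1/3)
through J parallel to MQ: direction (-2/3, 1/3); meets VK at R = (2/3, 2/3)
R = V + t·(K−V) with t = -1/3

t = -1/3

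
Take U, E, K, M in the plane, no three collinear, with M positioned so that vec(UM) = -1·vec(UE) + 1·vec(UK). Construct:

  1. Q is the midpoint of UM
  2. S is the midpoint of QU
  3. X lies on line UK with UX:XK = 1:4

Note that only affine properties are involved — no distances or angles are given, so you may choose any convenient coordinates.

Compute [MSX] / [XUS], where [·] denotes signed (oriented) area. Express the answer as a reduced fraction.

Work in coordinates with U = (0, 0), E = (1, 0), K = (0, 1), M = (-1, 1).
1. Q is the midpoint of UM ⇒ Q = (-1/2, 1/2)
2. S is the midpoint of QU ⇒ S = (-1/4, 1/4)
3. X lies on line UK with UX:XK = 1:4 ⇒ X = (0, 1/5)
2·[MSX] = 3/20, 2·[XUS] = -1/20
[MSX]:[XUS] = 3/20:-1/20 = -3

[MSX]:[XUS] = -3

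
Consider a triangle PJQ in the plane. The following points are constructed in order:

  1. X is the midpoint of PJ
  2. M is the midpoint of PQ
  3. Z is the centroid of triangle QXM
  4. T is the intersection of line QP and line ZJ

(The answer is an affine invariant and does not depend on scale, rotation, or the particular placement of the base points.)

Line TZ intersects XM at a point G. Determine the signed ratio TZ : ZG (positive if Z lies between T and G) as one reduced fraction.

Work in coordinates with P = (0, 0), J = (1, 0), Q = (0, 1).
1. X is the midpoint of PJ ⇒ X = (1/2, 0)
2. M is the midpoint of PQ ⇒ M = (0, 1/2)
3. Z is the centroid of triangle QXM ⇒ Z = (1/6, 1/2)
4. T is the intersection of line QP and line ZJ ⇒ T = (0, 3/5)
line TZ meets XM at G = (-1/4, 3/4)
Z = T + t·(G−T) with t = -2/3, so TZ:ZG = -2/3:5/3

TZ:ZG = -2/5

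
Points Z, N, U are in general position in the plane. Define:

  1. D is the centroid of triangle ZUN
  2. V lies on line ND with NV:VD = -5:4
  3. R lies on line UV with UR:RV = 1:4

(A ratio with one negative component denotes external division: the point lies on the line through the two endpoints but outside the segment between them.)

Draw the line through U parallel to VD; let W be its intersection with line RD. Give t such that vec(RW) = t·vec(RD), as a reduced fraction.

Choose coordinates Z = (0, 0), N = (1, 0), U = (0, 1).
1. D is the centroid of triangle ZUN ⇒ D = (1/3, 1/3)
2. V lies on line ND with NV:VD = -5:4 ⇒ V = (-7/3, 5/3)
3. R lies on line UV with UR:RV = 1:4 ⇒ R = (-7/15, 17/15)
through U parallel to VD: direction (8/3, -4/3); meets RD at W = (-2/3, 4/3)
W = R + t·(D−R) with t = -1/4

t = -1/4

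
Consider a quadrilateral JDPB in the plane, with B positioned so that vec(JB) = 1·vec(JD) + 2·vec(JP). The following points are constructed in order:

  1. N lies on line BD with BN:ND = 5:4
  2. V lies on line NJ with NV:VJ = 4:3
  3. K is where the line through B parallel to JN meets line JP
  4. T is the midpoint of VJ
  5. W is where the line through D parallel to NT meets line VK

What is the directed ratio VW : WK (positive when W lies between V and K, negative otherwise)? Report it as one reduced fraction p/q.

Work in coordinates with J = (0, 0), D = (1, 0), P = (0, 1), B = (1, 2).
1. N lies on line BD with BN:ND = 5:4 ⇒ N = (1, 8/9)
2. V lies on line NJ with NV:VJ = 4:3 ⇒ V = (3/7, 8/21)
3. K is where the line through B parallel to JN meets line JP ⇒ K = (0, 10/9)
4. T is the midpoint of VJ ⇒ T = (3/14, 4/21)
5. W is where the line through D parallel to NT meets line VK ⇒ W = (27/35, -64/315)
W = V + t·(K−V) with t = -4/5, so VW:WK = t:(1−t) = -4/5:9/5

VW:WK = -4/9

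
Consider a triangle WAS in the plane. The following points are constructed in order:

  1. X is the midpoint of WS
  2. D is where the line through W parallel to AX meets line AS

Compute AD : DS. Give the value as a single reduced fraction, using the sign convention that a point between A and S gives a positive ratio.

AD:DS = -1/2

Assign W = (0, 0), A = (1, 0), S = (0, 1) — the answer is frame-independent, so this choice is without loss of generality.
1. X is the midpoint of WS ⇒ X = (0, 1/2)
2. D is where the line through W parallel to AX meets line AS ⇒ D = (2, -1)
D = A + t·(S−A) with t = -1, so AD:DS = t:(1−t) = -1:2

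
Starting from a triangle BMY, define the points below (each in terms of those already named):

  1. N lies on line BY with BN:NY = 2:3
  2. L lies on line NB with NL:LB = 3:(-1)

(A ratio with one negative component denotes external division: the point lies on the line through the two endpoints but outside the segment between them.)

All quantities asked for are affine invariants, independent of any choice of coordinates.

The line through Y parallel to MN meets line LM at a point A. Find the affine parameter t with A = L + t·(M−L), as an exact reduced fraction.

t = 2

Work in coordinates with B = (0, 0), M = (1, 0), Y = (0, 1).
1. N lies on line BY with BN:NY = 2:3 ⇒ N = (0, 2/5)
2. L lies on line NB with NL:LB = 3:(-1) ⇒ L = (0, -1/5)
through Y parallel to MN: direction (-1, 2/5); meets LM at A = (2, 1/5)
A = L + t·(M−L) with t = 2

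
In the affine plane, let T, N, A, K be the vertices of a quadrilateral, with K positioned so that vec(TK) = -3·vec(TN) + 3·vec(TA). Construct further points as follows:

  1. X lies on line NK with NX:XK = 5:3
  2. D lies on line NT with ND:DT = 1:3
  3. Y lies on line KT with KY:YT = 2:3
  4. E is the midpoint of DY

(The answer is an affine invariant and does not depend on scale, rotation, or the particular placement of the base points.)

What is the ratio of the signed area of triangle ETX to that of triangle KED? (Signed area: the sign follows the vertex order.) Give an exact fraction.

[ETX]:[KED] = -13/16

Work in coordinates with T = (0, 0), N = (1, 0), A = (0, 1), K = (-3, 3).
1. X lies on line NK with NX:XK = 5:3 ⇒ X = (-3/2, 15/8)
2. D lies on line NT with ND:DT = 1:3 ⇒ D = (3/4, 0)
3. Y lies on line KT with KY:YT = 2:3 ⇒ Y = (-9/5, 9/5)
4. E is the midpoint of DY ⇒ E = (-21/40, 9/10)
2·[ETX] = -117/320, 2·[KED] = 9/20
[ETX]:[KED] = -117/320:9/20 = -13/16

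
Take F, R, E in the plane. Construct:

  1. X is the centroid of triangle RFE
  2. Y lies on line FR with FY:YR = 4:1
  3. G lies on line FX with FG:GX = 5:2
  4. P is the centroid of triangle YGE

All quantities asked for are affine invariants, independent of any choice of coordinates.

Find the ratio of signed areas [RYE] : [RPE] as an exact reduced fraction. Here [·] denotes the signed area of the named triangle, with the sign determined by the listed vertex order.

[RYE]:[RPE] = 63/76

Work in coordinates with F = (0, 0), R = (1, 0), E = (0, 1).
1. X is the centroid of triangle RFE ⇒ X = (1/3, 1/3)
2. Y lies on line FR with FY:YR = 4:1 ⇒ Y = (4/5, 0)
3. G lies on line FX with FG:GX = 5:2 ⇒ G = (5/21, 5/21)
4. P is the centroid of triangle YGE ⇒ P = (109/315, 26/63)
2·[RYE] = -1/5, 2·[RPE] = -76/315
[RYE]:[RPE] = -1/5:-76/315 = 63/76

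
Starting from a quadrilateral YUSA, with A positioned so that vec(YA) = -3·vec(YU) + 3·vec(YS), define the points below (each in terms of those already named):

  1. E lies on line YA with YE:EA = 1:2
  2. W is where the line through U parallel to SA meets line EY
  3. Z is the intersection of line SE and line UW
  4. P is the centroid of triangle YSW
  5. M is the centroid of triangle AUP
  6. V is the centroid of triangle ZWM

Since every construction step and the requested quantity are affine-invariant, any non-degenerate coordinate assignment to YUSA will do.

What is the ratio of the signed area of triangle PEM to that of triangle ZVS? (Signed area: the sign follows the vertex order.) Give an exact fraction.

Work in coordinates with Y = (0, 0), U = (1, 0), S = (0, 1), A = (-3, 3).
1. E lies on line YA with YE:EA = 1:2 ⇒ E = (-1, 1)
2. W is where the line through U parallel to SA meets line EY ⇒ W = (-2, 2)
3. Z is the intersection of line SE and line UW ⇒ Z = (-1/2, 1)
4. P is the centroid of triangle YSW ⇒ P = (-2/3, 1)
5. M is the centroid of triangle AUP ⇒ M = (-8/9, 4/3)
6. V is the centroid of triangle ZWM ⇒ V = (-61/54, 13/9)
2·[PEM] = -1/9, 2·[ZVS] = -2/9
[PEM]:[ZVS] = -1/9:-2/9 = 1/2

[PEM]:[ZVS] = 1/2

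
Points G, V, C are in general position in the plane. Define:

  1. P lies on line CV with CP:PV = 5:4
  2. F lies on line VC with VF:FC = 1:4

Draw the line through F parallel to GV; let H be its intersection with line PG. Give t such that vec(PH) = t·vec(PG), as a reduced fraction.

t = 11/20

Work in coordinates with G = (0, 0), V = (1, 0), C = (0, 1).
1. P lies on line CV with CP:PV = 5:4 ⇒ P = (5/9, 4/9)
2. F lies on line VC with VF:FC = 1:4 ⇒ F = (4/5, 1/5)
through F parallel to GV: direction (1, 0); meets PG at H = (1/4, 1/5)
H = P + t·(G−P) with t = 11/20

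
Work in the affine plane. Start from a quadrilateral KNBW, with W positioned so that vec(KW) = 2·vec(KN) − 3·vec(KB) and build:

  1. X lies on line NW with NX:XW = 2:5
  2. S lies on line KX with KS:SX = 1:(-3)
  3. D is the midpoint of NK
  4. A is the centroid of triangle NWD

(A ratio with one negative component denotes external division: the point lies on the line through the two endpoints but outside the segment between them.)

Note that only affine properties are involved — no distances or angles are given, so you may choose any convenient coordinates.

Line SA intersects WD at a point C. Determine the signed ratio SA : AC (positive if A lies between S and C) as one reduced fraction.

Set K = (0, 0), N = (1, 0), B = (0, 1), W = (2, -3); any affine frame gives the same invariant.
1. X lies on line NW with NX:XW = 2:5 ⇒ X = (9/7, -6/7)
2. S lies on line KX with KS:SX = 1:(-3) ⇒ S = (-9/14, 3/7)
3. D is the midpoint of NK ⇒ D = (1/2, 0)
4. A is the centroid of triangle NWD ⇒ A = (7/6, -1)
line SA meets WD at C = (41/46, -18/23)
A = S + t·(C−S) with t = 46/39, so SA:AC = 46/39:-7/39

SA:AC = -46/7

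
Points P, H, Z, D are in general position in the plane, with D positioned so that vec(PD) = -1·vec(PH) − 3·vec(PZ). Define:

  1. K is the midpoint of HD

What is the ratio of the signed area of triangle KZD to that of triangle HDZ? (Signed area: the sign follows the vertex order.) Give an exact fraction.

Assign P = (0, 0), H = (1, 0), Z = (0, 1), D = (-1, -3) — the answer is frame-independent, so this choice is without loss of generality.
1. K is the midpoint of HD ⇒ K = (0, -3/2)
2·[KZD] = 5/2, 2·[HDZ] = -5
[KZD]:[HDZ] = 5/2:-5 = -1/2

[KZD]:[HDZ] = -1/2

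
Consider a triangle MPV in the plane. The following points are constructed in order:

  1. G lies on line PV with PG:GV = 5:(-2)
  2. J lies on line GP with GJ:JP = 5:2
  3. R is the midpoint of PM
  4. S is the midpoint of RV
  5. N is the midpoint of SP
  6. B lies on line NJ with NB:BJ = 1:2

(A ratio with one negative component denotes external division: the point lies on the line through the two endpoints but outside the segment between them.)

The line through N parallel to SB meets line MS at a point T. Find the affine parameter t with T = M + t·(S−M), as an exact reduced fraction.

t = 49/54

Choose coordinates M = (0, 0), P = (1, 0), V = (0, 1).
1. G lies on line PV with PG:GV = 5:(-2) ⇒ G = (-2/3, 5/3)
2. J lies on line GP with GJ:JP = 5:2 ⇒ J = (11/21, 10/21)
3. R is the midpoint of PM ⇒ R = (1/2, 0)
4. S is the midpoint of RV ⇒ S = (1/4, 1/2)
5. N is the midpoint of SP ⇒ N = (5/8, 1/4)
6. B lies on line NJ with NB:BJ = 1:2 ⇒ B = (149/252, 41/126)
through N parallel to SB: direction (43/126, -11/63); meets MS at T = (49/216, 49/108)
T = M + t·(S−M) with t = 49/54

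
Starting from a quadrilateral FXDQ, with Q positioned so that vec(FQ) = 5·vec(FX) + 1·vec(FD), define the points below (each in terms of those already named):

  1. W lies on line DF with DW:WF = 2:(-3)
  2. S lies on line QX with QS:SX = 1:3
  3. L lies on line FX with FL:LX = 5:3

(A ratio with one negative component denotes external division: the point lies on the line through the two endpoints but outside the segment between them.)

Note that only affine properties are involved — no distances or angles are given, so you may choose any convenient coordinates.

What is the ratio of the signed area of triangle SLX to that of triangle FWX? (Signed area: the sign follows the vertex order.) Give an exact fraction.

Work in coordinates with F = (0, 0), X = (1, 0), D = (0, 1), Q = (5, 1).
1. W lies on line DF with DW:WF = 2:(-3) ⇒ W = (0, 3)
2. S lies on line QX with QS:SX = 1:3 ⇒ S = (4, 3/4)
3. L lies on line FX with FL:LX = 5:3 ⇒ L = (5/8, 0)
2·[SLX] = 9/32, 2·[FWX] = -3
[SLX]:[FWX] = 9/32:-3 = -3/32

[SLX]:[FWX] = -3/32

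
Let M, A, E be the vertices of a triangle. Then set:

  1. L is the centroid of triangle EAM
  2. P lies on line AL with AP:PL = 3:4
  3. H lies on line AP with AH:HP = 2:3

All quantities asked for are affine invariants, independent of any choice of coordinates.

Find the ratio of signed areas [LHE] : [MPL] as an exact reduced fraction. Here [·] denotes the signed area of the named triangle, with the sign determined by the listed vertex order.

Assign M = (0, 0), A = (1, 0), E = (0, 1) — the answer is frame-independent, so this choice is without loss of generality.
1. L is the centroid of triangle EAM ⇒ L = (1/3, 1/3)
2. P lies on line AL with AP:PL = 3:4 ⇒ P = (5/7, 1/7)
3. H lies on line AP with AH:HP = 2:3 ⇒ H = (31/35, 2/35)
2·[LHE] = 29/105, 2·[MPL] = 4/21
[LHE]:[MPL] = 29/105:4/21 = 29/20

[LHE]:[MPL] = 29/20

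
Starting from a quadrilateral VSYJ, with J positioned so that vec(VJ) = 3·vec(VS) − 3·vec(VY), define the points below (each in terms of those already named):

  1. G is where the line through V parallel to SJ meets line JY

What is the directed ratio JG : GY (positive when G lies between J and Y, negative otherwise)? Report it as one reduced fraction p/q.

Choose coordinates V = (0, 0), S = (1, 0), Y = (0, 1), J = (3, -3).
1. G is where the line through V parallel to SJ meets line JY ⇒ G = (-6, 9)
G = J + t·(Y−J) with t = 3, so JG:GY = t:(1−t) = 3:-2

JG:GY = -3/2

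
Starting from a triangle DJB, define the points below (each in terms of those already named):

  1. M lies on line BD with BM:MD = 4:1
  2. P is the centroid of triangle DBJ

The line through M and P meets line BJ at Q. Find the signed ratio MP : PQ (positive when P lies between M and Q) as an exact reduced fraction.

Set D = (0, 0), J = (1, 0), B = (0, 1); any affine frame gives the same invariant.
1. M lies on line BD with BM:MD = 4:1 ⇒ M = (0, 1/5)
2. P is the centroid of triangle DBJ ⇒ P = (1/3, 1/3)
line MP meets BJ at Q = (4/7, 3/7)
P = M + t·(Q−M) with t = 7/12, so MP:PQ = 7/12:5/12

MP:PQ = 7/5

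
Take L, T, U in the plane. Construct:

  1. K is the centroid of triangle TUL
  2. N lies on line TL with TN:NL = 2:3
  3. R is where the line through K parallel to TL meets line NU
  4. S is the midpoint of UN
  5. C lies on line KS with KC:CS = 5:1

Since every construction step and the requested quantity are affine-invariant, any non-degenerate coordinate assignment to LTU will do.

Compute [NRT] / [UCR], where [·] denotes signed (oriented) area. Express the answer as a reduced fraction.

[NRT]:[UCR] = -18

Set L = (0, 0), T = (1, 0), U = (0, 1); any affine frame gives the same invariant.
1. K is the centroid of triangle TUL ⇒ K = (1/3, 1/3)
2. N lies on line TL with TN:NL = 2:3 ⇒ N = (3/5, 0)
3. R is where the line through K parallel to TL meets line NU ⇒ R = (2/5, 1/3)
4. S is the midpoint of UN ⇒ S = (3/10, 1/2)
5. C lies on line KS with KC:CS = 5:1 ⇒ C = (11/36, 17/36)
2·[NRT] = -2/15, 2·[UCR] = 1/135
[NRT]:[UCR] = -2/15:1/135 = -18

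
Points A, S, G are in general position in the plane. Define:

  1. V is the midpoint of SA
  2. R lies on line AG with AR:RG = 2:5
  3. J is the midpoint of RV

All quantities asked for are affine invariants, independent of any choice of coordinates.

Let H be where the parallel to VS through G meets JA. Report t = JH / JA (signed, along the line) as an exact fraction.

Choose coordinates A = (0, 0), S = (1, 0), G = (0, 1).
1. V is the midpoint of SA ⇒ V = (1/2, 0)
2. R lies on line AG with AR:RG = 2:5 ⇒ R = (0, 2/7)
3. J is the midpoint of RV ⇒ J = (1/4, 1/7)
through G parallel to VS: direction (1/2, 0); meets JA at H = (7/4, 1)
H = J + t·(A−J) with t = -6

t = -6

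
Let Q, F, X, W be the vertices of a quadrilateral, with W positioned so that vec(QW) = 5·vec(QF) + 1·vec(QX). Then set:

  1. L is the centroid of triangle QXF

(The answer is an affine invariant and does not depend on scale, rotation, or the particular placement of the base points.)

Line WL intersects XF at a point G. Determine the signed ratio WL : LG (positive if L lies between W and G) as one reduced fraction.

Work in coordinates with Q = (0, 0), F = (1, 0), X = (0, 1), W = (5, 1).
1. L is the centroid of triangle QXF ⇒ L = (1/3, 1/3)
line WL meets XF at G = (5/8, 3/8)
L = W + t·(G−W) with t = 16/15, so WL:LG = 16/15:-1/15

WL:LG = -16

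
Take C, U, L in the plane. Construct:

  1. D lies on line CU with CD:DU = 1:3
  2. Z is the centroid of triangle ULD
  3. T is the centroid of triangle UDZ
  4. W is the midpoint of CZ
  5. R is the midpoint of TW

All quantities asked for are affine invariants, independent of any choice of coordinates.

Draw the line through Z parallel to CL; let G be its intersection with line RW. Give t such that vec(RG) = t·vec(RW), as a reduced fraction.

Choose coordinates C = (0, 0), U = (1, 0), L = (0, 1).
1. D lies on line CU with CD:DU = 1:3 ⇒ D = (1/4, 0)
2. Z is the centroid of triangle ULD ⇒ Z = (5/12, 1/3)
3. T is the centroid of triangle UDZ ⇒ T = (5/9, 1/9)
4. W is the midpoint of CZ ⇒ W = (5/24, 1/6)
5. R is the midpoint of TW ⇒ R = (55/144, 5/36)
through Z parallel to CL: direction (0, 1); meets RW at G = (5/12, 2/15)
G = R + t·(W−R) with t = -1/5

t = -1/5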